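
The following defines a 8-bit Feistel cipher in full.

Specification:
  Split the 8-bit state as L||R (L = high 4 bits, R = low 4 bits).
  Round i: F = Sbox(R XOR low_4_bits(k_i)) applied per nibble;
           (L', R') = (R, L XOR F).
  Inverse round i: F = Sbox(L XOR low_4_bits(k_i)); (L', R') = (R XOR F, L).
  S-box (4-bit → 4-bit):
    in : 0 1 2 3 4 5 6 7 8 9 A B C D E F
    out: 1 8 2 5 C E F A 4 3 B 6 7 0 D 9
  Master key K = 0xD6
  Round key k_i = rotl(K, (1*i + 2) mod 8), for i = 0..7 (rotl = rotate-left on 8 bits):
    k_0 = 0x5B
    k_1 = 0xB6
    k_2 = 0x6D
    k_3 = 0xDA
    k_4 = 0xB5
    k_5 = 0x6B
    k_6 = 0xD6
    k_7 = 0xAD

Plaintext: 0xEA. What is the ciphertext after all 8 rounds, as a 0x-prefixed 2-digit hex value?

0x3F

s_0 = plaintext = 0xEA
s_1 = Round(s_0, k_0) = 0xA6
s_2 = Round(s_1, k_1) = 0x6B
s_3 = Round(s_2, k_2) = 0xB9
s_4 = Round(s_3, k_3) = 0x9E
s_5 = Round(s_4, k_4) = 0xEF
s_6 = Round(s_5, k_5) = 0xF2
s_7 = Round(s_6, k_6) = 0x23
s_8 = Round(s_7, k_7) = 0x3F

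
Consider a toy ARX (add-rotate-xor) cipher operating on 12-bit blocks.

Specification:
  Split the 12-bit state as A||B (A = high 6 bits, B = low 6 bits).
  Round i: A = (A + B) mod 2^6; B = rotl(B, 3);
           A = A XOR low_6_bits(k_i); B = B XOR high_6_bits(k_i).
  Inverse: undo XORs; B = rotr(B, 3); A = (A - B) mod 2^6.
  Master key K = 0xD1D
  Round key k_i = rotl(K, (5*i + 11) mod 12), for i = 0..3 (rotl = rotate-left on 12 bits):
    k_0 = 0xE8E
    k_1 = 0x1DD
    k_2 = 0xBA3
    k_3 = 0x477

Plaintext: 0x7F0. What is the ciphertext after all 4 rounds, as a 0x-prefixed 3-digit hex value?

0xE84

s_0 = plaintext = 0x7F0
s_1 = Round(s_0, k_0) = 0x07C
s_2 = Round(s_1, k_1) = 0x820
s_3 = Round(s_2, k_2) = 0x8EA
s_4 = Round(s_3, k_3) = 0xE84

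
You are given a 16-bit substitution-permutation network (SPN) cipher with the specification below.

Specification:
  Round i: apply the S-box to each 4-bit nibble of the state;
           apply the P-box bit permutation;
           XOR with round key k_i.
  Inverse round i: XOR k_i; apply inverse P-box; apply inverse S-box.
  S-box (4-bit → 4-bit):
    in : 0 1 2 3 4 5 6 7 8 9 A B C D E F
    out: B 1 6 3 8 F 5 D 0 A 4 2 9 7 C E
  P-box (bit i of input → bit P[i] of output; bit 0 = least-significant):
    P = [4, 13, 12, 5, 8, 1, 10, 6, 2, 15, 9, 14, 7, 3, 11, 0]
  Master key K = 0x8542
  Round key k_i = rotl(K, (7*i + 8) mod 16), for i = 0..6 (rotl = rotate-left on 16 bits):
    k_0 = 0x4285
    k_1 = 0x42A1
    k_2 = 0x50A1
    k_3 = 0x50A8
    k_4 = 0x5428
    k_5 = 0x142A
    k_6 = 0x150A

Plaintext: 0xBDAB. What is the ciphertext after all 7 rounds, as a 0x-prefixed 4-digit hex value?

0x3ECB

s_0 = plaintext = 0xBDAB
s_1 = Round(s_0, k_0) = 0xE489
s_2 = Round(s_1, k_1) = 0x2A80
s_3 = Round(s_2, k_2) = 0x7A99
s_4 = Round(s_3, k_3) = 0x7A4B
s_5 = Round(s_4, k_4) = 0x7EE9
s_6 = Round(s_5, k_5) = 0x7ACB
s_7 = Round(s_6, k_6) = 0x3ECB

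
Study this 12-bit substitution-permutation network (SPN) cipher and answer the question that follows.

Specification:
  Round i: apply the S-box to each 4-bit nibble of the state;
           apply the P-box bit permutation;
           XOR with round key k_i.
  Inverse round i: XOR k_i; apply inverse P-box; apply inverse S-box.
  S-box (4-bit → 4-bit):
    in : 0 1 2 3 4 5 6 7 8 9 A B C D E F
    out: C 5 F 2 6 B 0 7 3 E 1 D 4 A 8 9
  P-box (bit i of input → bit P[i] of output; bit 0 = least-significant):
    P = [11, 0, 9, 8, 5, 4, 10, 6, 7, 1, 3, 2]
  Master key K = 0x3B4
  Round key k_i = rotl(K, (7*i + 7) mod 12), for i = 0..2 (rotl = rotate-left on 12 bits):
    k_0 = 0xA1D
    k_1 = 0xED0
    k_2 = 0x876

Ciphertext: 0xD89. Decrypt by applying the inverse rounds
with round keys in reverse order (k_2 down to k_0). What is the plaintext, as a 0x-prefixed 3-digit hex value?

0xE8D

s_0 = ciphertext = 0xD89
s_1 = InvRound(s_0, k_2) = 0x22D
s_2 = InvRound(s_1, k_1) = 0xB28
s_3 = InvRound(s_2, k_0) = 0xE8D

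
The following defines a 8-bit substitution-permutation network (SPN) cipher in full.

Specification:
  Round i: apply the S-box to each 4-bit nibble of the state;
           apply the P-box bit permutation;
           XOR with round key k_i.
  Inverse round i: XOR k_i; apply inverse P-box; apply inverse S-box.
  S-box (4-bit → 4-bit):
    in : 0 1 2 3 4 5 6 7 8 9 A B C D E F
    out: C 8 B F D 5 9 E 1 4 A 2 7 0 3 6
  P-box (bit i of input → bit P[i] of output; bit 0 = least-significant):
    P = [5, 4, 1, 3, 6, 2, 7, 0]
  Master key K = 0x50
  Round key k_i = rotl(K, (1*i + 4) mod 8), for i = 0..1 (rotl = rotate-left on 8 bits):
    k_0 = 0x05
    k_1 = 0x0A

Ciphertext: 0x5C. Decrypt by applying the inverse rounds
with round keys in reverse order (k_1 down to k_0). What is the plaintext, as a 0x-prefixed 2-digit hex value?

0x54

s_0 = ciphertext = 0x5C
s_1 = InvRound(s_0, k_1) = 0xEF
s_2 = InvRound(s_1, k_0) = 0x54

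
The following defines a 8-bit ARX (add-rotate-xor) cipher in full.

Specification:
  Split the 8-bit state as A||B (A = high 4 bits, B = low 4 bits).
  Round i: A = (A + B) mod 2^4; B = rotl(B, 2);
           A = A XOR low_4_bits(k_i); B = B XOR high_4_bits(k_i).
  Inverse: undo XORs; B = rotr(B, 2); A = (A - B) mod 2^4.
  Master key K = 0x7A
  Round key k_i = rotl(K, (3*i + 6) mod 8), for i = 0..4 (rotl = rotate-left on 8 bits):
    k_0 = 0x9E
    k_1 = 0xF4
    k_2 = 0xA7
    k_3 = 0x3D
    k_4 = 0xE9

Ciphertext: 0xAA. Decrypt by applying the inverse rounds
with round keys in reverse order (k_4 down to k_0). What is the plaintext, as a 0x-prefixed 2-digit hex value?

0x01

s_0 = ciphertext = 0xAA
s_1 = InvRound(s_0, k_4) = 0x21
s_2 = InvRound(s_1, k_3) = 0x78
s_3 = InvRound(s_2, k_2) = 0x88
s_4 = InvRound(s_3, k_1) = 0xFD
s_5 = InvRound(s_4, k_0) = 0x01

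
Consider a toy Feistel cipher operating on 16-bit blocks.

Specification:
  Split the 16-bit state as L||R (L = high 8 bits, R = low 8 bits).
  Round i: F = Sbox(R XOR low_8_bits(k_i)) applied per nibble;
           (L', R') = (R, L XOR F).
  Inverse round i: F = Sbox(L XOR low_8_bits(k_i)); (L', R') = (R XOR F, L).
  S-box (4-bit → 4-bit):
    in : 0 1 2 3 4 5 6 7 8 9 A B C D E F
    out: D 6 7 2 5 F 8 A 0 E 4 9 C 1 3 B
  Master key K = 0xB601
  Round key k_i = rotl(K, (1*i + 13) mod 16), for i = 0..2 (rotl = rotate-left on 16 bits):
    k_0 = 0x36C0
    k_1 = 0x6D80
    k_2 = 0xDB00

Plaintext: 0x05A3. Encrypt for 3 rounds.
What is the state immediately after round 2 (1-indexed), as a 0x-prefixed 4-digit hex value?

s_0 = plaintext = 0x05A3
s_1 = Round(s_0, k_0) = 0xA387
s_2 = Round(s_1, k_1) = 0x8779
s_3 = Round(s_2, k_2) = 0x7929

0x8779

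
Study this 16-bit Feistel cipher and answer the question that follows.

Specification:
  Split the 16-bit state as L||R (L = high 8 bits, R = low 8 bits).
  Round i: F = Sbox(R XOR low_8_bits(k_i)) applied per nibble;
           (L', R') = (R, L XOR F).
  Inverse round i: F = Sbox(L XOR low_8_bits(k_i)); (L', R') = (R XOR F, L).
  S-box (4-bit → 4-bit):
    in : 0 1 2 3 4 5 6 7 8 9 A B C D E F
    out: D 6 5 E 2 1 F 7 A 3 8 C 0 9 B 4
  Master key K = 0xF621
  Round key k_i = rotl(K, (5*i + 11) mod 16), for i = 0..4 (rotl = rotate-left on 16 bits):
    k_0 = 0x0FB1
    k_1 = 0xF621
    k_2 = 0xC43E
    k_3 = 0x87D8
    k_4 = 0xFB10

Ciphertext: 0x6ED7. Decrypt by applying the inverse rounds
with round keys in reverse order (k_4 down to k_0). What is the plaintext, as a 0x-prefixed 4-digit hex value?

s_0 = ciphertext = 0x6ED7
s_1 = InvRound(s_0, k_4) = 0xAC6E
s_2 = InvRound(s_1, k_3) = 0x1CAC
s_3 = InvRound(s_2, k_2) = 0xF91C
s_4 = InvRound(s_3, k_1) = 0x86F9
s_5 = InvRound(s_4, k_0) = 0x1E86

0x1E86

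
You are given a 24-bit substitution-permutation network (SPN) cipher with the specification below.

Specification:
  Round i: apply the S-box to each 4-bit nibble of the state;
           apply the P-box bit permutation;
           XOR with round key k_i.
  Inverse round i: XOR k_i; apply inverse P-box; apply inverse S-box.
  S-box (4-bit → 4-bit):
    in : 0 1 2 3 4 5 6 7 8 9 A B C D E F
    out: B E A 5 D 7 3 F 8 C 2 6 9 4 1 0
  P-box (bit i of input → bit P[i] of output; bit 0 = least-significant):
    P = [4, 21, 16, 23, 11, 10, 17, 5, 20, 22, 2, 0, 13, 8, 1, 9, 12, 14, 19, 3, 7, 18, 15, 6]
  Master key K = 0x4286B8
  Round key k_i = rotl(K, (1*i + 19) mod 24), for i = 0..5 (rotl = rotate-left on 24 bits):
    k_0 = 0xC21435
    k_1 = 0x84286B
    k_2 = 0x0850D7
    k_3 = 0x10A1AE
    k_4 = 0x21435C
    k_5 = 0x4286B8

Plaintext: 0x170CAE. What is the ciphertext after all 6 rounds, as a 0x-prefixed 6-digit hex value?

s_0 = plaintext = 0x170CAE
s_1 = Round(s_0, k_0) = 0xDEE36C
s_2 = Round(s_1, k_1) = 0x14947F
s_3 = Round(s_2, k_2) = 0x16CEB8
s_4 = Round(s_3, k_3) = 0x8657EE
s_5 = Round(s_4, k_4) = 0x713A0B
s_6 = Round(s_5, k_5) = 0x2F6A52

0x2F6A52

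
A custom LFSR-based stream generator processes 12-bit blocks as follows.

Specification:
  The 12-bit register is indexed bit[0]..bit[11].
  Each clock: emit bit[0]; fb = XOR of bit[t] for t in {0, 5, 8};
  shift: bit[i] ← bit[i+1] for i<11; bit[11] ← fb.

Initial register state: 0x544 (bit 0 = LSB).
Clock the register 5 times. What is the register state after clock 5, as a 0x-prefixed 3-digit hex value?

reg_0 = 0x544
clock 1: out=0, reg = 0xAA2
clock 2: out=0, reg = 0xD51
clock 3: out=1, reg = 0x6A8
clock 4: out=0, reg = 0xB54
clock 5: out=0, reg = 0xDAA

0xDAA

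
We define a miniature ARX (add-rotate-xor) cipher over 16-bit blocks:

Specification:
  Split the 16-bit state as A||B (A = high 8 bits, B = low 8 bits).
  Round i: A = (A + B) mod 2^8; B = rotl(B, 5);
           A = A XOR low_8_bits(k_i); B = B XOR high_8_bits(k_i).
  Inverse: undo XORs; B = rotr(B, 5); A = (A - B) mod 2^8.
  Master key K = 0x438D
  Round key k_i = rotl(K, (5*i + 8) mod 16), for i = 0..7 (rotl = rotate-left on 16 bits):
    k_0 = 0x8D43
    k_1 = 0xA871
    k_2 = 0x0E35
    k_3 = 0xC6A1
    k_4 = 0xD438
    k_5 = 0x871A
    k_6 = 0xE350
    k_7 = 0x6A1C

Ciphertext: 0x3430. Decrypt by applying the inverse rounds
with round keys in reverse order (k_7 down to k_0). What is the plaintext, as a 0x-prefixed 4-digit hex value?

s_0 = ciphertext = 0x3430
s_1 = InvRound(s_0, k_7) = 0x56D2
s_2 = InvRound(s_1, k_6) = 0x7D89
s_3 = InvRound(s_2, k_5) = 0xF770
s_4 = InvRound(s_3, k_4) = 0xAA25
s_5 = InvRound(s_4, k_3) = 0xEC1F
s_6 = InvRound(s_5, k_2) = 0x5188
s_7 = InvRound(s_6, k_1) = 0x1F01
s_8 = InvRound(s_7, k_0) = 0xF864

0xF864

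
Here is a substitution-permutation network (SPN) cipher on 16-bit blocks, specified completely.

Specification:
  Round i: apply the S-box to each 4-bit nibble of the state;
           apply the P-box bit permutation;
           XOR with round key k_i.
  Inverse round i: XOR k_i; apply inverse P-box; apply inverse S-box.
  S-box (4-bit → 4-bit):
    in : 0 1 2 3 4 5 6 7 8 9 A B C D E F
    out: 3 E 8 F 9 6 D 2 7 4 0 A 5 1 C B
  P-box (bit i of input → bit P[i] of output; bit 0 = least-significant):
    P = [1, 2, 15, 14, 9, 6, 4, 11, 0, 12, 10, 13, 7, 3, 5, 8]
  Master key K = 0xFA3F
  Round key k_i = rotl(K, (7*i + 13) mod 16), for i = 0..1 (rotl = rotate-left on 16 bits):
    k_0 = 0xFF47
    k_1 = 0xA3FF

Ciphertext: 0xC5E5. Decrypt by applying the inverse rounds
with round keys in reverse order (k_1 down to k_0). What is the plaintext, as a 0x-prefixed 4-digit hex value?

s_0 = ciphertext = 0xC5E5
s_1 = InvRound(s_0, k_1) = 0x7EC4
s_2 = InvRound(s_1, k_0) = 0x4DAC

0x4DAC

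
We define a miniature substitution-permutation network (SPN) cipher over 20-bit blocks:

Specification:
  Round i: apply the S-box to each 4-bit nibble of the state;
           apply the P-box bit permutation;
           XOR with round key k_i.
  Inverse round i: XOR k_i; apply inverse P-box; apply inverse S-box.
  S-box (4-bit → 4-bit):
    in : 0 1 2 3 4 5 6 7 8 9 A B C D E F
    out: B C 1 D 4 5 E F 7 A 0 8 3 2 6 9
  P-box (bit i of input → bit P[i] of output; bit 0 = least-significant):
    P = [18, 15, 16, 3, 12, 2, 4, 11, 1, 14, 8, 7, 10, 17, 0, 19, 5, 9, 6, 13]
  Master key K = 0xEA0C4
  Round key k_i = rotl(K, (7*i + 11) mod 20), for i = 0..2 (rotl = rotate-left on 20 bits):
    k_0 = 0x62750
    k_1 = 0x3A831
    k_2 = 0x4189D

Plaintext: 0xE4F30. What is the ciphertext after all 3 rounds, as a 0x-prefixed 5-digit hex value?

0xCE59B

s_0 = plaintext = 0xE4F30
s_1 = Round(s_0, k_0) = 0x2BD8B
s_2 = Round(s_1, k_1) = 0xBF80D
s_3 = Round(s_2, k_2) = 0xCE59B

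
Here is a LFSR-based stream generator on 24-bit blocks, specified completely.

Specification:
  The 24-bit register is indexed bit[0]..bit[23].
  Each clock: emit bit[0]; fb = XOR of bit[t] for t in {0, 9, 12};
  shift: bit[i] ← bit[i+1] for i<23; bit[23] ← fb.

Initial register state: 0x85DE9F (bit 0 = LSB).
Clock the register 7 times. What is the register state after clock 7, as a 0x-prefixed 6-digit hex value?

0x5B0BBD

reg_0 = 0x85DE9F
clock 1: out=1, reg = 0xC2EF4F
clock 2: out=1, reg = 0x6177A7
clock 3: out=1, reg = 0xB0BBD3
clock 4: out=1, reg = 0xD85DE9
clock 5: out=1, reg = 0x6C2EF4
clock 6: out=0, reg = 0xB6177A
clock 7: out=0, reg = 0x5B0BBD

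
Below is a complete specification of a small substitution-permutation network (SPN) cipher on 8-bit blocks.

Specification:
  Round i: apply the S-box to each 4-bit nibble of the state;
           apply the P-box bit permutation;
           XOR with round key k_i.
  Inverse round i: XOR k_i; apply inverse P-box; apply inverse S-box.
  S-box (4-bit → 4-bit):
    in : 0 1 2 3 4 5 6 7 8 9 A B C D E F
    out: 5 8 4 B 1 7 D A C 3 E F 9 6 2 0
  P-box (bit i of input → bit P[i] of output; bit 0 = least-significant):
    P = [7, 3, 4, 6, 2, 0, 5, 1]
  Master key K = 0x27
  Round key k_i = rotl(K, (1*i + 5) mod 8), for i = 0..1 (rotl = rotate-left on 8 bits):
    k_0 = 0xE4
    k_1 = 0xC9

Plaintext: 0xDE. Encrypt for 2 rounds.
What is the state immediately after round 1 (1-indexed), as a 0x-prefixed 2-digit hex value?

0xCD

s_0 = plaintext = 0xDE
s_1 = Round(s_0, k_0) = 0xCD
s_2 = Round(s_1, k_1) = 0xD7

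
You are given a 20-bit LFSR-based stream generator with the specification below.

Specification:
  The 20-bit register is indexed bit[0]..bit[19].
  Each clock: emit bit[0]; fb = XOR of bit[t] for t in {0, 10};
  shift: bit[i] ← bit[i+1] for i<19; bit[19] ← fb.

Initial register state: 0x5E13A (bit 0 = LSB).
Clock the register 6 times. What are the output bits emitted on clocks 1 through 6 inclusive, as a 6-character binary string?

reg_0 = 0x5E13A
clock 1: out=0, reg = 0x2F09D
clock 2: out=1, reg = 0x9784E
clock 3: out=0, reg = 0x4BC27
clock 4: out=1, reg = 0x25E13
clock 5: out=1, reg = 0x12F09
clock 6: out=1, reg = 0x09784

010111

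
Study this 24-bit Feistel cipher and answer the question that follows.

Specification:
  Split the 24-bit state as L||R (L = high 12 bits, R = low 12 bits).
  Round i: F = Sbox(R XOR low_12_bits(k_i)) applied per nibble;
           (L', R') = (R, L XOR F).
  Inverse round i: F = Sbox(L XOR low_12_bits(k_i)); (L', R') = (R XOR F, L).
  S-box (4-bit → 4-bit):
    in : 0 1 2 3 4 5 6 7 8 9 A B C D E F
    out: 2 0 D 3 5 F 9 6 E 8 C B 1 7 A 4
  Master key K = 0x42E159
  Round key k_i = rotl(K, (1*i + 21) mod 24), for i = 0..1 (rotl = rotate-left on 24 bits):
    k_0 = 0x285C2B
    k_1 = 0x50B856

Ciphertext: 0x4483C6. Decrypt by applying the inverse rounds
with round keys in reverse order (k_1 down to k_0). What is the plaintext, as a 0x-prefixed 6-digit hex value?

0xEEE2CC

s_0 = ciphertext = 0x4483C6
s_1 = InvRound(s_0, k_1) = 0x2CC448
s_2 = InvRound(s_1, k_0) = 0xEEE2CC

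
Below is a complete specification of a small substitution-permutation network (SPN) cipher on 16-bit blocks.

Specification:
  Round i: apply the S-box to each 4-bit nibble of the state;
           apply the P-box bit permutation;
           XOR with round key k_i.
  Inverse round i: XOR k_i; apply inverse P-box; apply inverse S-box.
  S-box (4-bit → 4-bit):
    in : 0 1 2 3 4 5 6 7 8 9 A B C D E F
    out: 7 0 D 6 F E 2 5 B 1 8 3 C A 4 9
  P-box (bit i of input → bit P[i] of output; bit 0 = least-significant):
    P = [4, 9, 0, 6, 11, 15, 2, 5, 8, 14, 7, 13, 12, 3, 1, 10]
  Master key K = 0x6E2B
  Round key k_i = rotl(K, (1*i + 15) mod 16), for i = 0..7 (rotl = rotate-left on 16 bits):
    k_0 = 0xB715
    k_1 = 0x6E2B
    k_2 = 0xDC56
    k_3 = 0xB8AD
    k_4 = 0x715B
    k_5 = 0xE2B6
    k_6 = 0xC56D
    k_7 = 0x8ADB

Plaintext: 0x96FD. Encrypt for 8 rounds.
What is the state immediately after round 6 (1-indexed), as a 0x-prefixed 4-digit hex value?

s_0 = plaintext = 0x96FD
s_1 = Round(s_0, k_0) = 0xED75
s_2 = Round(s_1, k_1) = 0x046C
s_3 = Round(s_2, k_2) = 0x2D9D
s_4 = Round(s_3, k_3) = 0xC6EF
s_5 = Round(s_4, k_4) = 0x350D
s_6 = Round(s_5, k_5) = 0x0878
s_7 = Round(s_6, k_6) = 0xBE33
s_8 = Round(s_7, k_7) = 0x1856

0x0878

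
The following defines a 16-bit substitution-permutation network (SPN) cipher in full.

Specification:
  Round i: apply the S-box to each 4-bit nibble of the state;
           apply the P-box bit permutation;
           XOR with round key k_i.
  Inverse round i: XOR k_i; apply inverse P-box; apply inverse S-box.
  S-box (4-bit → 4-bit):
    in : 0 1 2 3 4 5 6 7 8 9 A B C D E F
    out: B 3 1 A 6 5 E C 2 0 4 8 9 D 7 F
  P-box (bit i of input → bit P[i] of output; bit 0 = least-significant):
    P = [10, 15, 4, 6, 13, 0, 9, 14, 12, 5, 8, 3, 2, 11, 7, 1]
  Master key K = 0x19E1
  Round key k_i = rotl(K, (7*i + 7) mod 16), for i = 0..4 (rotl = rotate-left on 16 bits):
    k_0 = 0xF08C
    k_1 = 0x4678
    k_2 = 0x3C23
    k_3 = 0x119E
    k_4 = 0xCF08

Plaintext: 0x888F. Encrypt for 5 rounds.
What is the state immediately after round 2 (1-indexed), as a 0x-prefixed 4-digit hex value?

s_0 = plaintext = 0x888F
s_1 = Round(s_0, k_0) = 0x7CFD
s_2 = Round(s_1, k_1) = 0x30A3
s_3 = Round(s_2, k_2) = 0xA649
s_4 = Round(s_3, k_3) = 0x1237
s_5 = Round(s_4, k_4) = 0x975D

0x30A3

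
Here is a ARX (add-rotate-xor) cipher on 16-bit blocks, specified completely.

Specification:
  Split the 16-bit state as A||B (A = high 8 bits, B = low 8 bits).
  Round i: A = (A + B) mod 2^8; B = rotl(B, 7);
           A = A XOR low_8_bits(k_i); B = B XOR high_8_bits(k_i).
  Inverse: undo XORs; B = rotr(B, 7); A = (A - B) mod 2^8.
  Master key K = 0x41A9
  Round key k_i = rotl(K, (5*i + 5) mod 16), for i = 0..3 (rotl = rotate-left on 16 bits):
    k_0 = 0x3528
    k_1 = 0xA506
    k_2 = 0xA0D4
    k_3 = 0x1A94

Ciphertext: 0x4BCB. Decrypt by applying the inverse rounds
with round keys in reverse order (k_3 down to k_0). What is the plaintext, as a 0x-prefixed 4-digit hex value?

0xD1E4

s_0 = ciphertext = 0x4BCB
s_1 = InvRound(s_0, k_3) = 0x3CA3
s_2 = InvRound(s_1, k_2) = 0xE206
s_3 = InvRound(s_2, k_1) = 0x9D47
s_4 = InvRound(s_3, k_0) = 0xD1E4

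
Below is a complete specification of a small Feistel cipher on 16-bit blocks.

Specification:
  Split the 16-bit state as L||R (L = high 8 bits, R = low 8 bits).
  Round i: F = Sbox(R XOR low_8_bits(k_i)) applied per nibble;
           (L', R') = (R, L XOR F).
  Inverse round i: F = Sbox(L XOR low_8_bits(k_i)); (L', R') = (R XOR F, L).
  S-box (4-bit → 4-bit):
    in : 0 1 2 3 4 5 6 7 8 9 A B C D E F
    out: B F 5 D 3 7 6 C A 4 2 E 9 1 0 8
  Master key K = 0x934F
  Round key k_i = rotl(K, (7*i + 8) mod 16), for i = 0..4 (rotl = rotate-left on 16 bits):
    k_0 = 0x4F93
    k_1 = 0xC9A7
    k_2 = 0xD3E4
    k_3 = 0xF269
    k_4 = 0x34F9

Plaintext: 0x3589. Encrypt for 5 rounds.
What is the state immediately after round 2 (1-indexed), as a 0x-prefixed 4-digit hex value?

s_0 = plaintext = 0x3589
s_1 = Round(s_0, k_0) = 0x89C7
s_2 = Round(s_1, k_1) = 0xC7E2
s_3 = Round(s_2, k_2) = 0xE271
s_4 = Round(s_3, k_3) = 0x7118
s_5 = Round(s_4, k_4) = 0x187E

0xC7E2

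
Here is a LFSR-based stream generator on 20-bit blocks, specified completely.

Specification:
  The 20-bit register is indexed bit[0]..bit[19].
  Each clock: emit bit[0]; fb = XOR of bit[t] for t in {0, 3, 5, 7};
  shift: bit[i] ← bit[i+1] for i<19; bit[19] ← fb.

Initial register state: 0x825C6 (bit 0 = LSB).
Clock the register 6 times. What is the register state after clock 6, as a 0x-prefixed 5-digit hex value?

0x6E097

reg_0 = 0x825C6
clock 1: out=0, reg = 0xC12E3
clock 2: out=1, reg = 0xE0971
clock 3: out=1, reg = 0x704B8
clock 4: out=0, reg = 0xB825C
clock 5: out=0, reg = 0xDC12E
clock 6: out=0, reg = 0x6E097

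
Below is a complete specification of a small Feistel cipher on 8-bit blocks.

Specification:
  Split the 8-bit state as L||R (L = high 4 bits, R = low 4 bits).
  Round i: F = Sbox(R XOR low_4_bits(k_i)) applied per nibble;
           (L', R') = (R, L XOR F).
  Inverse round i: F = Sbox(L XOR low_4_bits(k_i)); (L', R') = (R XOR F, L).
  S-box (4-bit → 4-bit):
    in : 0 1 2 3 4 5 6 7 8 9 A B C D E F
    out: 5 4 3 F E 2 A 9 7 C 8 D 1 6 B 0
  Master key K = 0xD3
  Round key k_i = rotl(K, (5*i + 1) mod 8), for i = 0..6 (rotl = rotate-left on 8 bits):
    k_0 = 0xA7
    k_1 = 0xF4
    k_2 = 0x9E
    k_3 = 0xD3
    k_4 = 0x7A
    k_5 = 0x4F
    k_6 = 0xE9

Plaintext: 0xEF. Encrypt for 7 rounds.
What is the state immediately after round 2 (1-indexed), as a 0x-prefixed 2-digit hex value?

0x99

s_0 = plaintext = 0xEF
s_1 = Round(s_0, k_0) = 0xF9
s_2 = Round(s_1, k_1) = 0x99
s_3 = Round(s_2, k_2) = 0x90
s_4 = Round(s_3, k_3) = 0x06
s_5 = Round(s_4, k_4) = 0x61
s_6 = Round(s_5, k_5) = 0x1D
s_7 = Round(s_6, k_6) = 0xDF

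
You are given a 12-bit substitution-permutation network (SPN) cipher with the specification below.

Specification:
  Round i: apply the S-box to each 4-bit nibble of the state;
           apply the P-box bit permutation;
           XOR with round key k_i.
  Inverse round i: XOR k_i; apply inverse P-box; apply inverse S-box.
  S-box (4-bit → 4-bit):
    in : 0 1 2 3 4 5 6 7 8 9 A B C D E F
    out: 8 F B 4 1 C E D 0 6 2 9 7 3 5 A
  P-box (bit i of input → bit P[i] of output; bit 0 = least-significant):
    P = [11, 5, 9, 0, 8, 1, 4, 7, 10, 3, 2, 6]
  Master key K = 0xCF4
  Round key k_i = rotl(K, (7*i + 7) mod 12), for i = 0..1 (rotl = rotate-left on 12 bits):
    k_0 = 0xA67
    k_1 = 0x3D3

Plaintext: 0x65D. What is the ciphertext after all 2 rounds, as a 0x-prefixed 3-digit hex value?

0xF88

s_0 = plaintext = 0x65D
s_1 = Round(s_0, k_0) = 0x29B
s_2 = Round(s_1, k_1) = 0xF88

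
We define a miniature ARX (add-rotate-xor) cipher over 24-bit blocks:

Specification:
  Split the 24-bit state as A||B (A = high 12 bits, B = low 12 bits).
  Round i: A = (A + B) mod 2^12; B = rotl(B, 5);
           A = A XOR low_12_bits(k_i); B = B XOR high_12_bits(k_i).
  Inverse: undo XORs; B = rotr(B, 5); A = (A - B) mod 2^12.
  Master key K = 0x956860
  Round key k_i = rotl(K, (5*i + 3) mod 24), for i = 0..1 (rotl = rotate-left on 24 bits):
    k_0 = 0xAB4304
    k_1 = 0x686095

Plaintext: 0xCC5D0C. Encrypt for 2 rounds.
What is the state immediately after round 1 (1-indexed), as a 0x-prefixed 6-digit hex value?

s_0 = plaintext = 0xCC5D0C
s_1 = Round(s_0, k_0) = 0xAD5B2E
s_2 = Round(s_1, k_1) = 0x696350

0xAD5B2E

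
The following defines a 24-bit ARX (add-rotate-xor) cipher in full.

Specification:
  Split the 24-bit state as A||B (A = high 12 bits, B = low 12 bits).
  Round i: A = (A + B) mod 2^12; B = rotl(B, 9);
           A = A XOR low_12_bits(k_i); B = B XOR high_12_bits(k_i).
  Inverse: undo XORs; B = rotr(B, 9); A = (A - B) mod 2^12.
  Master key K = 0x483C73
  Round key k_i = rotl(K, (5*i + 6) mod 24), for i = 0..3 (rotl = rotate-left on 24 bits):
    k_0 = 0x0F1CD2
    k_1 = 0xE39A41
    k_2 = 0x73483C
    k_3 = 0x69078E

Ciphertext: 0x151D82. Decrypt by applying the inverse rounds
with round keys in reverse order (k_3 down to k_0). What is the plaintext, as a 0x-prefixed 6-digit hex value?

0xBA3A04

s_0 = ciphertext = 0x151D82
s_1 = InvRound(s_0, k_3) = 0xE4A895
s_2 = InvRound(s_1, k_2) = 0x967D0F
s_3 = InvRound(s_2, k_1) = 0x9759B1
s_4 = InvRound(s_3, k_0) = 0xBA3A04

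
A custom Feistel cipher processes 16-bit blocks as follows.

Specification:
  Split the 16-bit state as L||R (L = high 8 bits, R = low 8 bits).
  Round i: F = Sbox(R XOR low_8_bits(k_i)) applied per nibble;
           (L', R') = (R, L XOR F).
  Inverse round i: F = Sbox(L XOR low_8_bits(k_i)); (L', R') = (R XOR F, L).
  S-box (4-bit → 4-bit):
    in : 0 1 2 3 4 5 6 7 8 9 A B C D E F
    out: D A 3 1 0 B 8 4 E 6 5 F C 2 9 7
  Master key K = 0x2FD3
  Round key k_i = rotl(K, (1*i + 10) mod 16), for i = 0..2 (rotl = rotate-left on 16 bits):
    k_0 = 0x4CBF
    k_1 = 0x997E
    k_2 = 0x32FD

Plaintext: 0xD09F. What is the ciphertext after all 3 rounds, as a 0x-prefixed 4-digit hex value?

s_0 = plaintext = 0xD09F
s_1 = Round(s_0, k_0) = 0x9FED
s_2 = Round(s_1, k_1) = 0xEDFE
s_3 = Round(s_2, k_2) = 0xFE3C

0xFE3C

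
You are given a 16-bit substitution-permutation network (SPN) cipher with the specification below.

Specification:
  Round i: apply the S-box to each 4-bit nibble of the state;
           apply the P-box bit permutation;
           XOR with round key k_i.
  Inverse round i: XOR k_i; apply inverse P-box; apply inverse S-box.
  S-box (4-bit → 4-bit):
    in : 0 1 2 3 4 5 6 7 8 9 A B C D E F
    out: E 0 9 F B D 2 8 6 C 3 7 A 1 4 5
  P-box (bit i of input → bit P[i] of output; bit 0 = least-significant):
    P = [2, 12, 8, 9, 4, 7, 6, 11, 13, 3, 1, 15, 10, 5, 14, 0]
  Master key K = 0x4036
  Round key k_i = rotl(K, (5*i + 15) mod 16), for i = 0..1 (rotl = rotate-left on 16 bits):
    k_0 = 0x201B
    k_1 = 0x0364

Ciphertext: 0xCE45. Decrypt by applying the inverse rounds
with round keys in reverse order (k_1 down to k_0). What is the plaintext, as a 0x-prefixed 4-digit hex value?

s_0 = ciphertext = 0xCE45
s_1 = InvRound(s_0, k_1) = 0x377E
s_2 = InvRound(s_1, k_0) = 0x41E3

0x41E3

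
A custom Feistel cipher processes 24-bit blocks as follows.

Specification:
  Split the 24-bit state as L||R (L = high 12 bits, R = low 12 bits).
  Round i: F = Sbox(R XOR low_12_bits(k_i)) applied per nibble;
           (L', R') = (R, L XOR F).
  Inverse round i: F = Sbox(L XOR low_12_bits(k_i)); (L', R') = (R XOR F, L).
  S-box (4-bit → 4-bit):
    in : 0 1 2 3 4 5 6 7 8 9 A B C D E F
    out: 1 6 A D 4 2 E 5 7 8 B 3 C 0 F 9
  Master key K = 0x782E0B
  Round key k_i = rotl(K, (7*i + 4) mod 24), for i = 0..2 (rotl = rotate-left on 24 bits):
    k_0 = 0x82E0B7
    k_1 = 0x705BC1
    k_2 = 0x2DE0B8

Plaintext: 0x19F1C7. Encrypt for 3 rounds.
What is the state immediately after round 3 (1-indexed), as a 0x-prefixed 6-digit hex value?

s_0 = plaintext = 0x19F1C7
s_1 = Round(s_0, k_0) = 0x1C77CE
s_2 = Round(s_1, k_1) = 0x7CEDDE
s_3 = Round(s_2, k_2) = 0xDDE720

0xDDE720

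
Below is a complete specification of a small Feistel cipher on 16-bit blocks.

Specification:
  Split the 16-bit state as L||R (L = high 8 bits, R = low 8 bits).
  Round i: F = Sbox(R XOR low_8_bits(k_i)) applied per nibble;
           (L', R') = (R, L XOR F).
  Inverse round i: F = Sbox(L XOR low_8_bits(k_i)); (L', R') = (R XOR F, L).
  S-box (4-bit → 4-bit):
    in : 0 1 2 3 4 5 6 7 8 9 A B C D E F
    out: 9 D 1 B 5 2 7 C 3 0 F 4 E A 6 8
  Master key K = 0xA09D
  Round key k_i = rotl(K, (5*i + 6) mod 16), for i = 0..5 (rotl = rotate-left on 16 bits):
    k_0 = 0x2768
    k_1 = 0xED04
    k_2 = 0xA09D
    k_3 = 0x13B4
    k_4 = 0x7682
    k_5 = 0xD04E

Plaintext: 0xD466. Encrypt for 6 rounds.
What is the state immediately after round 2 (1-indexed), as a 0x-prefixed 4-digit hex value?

s_0 = plaintext = 0xD466
s_1 = Round(s_0, k_0) = 0x6642
s_2 = Round(s_1, k_1) = 0x4231
s_3 = Round(s_2, k_2) = 0x31BC
s_4 = Round(s_3, k_3) = 0xBCA2
s_5 = Round(s_4, k_4) = 0xA2A5
s_6 = Round(s_5, k_5) = 0xA5C6

0x4231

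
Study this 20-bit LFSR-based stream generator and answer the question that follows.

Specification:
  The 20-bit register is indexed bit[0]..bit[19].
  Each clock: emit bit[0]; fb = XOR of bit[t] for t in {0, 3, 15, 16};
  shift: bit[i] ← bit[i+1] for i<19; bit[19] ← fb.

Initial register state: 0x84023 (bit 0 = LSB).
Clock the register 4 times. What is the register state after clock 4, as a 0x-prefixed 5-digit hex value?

reg_0 = 0x84023
clock 1: out=1, reg = 0xC2011
clock 2: out=1, reg = 0xE1008
clock 3: out=0, reg = 0xF0804
clock 4: out=0, reg = 0xF8402

0xF8402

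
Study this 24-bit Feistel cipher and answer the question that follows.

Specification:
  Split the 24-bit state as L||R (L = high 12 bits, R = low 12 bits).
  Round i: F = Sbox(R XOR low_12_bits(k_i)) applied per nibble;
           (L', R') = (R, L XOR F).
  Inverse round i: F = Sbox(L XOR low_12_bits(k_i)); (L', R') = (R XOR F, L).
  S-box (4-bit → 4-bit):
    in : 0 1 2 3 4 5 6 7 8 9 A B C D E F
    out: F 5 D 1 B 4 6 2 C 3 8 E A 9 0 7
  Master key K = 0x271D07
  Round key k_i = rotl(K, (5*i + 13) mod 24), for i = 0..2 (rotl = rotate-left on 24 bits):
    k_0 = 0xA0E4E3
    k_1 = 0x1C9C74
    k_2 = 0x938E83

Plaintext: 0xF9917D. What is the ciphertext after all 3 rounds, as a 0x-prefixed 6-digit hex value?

s_0 = plaintext = 0xF9917D
s_1 = Round(s_0, k_0) = 0x17DBA9
s_2 = Round(s_1, k_1) = 0xBA93E4
s_3 = Round(s_2, k_2) = 0x3E42CB

0x3E42CB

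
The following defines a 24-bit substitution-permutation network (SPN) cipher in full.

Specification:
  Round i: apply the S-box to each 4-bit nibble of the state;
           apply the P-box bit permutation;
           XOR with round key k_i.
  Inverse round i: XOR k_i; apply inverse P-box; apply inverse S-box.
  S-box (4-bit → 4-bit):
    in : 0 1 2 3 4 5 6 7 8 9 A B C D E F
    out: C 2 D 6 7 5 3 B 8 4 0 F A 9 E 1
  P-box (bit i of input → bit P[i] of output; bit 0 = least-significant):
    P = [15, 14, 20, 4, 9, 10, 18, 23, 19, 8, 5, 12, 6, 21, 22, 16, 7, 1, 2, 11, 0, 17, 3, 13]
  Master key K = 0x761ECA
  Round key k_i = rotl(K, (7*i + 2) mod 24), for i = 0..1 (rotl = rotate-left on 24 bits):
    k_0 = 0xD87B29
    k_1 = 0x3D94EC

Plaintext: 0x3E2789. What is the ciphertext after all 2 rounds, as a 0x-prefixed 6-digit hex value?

s_0 = plaintext = 0x3E2789
s_1 = Round(s_0, k_0) = 0x036267
s_2 = Round(s_1, k_1) = 0x156292

0x156292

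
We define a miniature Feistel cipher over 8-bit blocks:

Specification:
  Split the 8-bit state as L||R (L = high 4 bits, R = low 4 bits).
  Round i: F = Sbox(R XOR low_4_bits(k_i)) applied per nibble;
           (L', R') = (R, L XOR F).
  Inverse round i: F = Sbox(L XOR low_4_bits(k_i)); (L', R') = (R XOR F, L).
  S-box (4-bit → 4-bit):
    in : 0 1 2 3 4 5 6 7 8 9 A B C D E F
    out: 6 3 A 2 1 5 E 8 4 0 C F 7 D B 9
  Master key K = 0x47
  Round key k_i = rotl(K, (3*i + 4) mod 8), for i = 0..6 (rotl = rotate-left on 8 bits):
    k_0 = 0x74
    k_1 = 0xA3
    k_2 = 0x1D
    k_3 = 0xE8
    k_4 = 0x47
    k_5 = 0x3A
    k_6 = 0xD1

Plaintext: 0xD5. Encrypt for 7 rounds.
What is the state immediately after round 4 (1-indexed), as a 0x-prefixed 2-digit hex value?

0xBA

s_0 = plaintext = 0xD5
s_1 = Round(s_0, k_0) = 0x5E
s_2 = Round(s_1, k_1) = 0xE8
s_3 = Round(s_2, k_2) = 0x8B
s_4 = Round(s_3, k_3) = 0xBA
s_5 = Round(s_4, k_4) = 0xA6
s_6 = Round(s_5, k_5) = 0x6D
s_7 = Round(s_6, k_6) = 0xD1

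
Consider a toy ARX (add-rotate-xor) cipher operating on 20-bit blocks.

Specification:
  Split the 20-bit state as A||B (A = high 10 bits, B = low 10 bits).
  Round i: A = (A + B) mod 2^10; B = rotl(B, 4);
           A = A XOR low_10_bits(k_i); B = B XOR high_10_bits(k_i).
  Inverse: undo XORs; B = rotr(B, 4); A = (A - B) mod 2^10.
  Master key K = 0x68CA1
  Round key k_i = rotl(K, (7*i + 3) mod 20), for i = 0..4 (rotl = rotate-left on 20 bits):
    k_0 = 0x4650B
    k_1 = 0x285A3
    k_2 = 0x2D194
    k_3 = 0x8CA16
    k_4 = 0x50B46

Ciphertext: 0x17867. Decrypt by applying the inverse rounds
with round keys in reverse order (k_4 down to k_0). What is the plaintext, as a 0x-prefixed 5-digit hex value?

0x7CEF5

s_0 = ciphertext = 0x17867
s_1 = InvRound(s_0, k_4) = 0x71952
s_2 = InvRound(s_1, k_3) = 0xE6836
s_3 = InvRound(s_2, k_2) = 0x61888
s_4 = InvRound(s_3, k_1) = 0x78E42
s_5 = InvRound(s_4, k_0) = 0x7CEF5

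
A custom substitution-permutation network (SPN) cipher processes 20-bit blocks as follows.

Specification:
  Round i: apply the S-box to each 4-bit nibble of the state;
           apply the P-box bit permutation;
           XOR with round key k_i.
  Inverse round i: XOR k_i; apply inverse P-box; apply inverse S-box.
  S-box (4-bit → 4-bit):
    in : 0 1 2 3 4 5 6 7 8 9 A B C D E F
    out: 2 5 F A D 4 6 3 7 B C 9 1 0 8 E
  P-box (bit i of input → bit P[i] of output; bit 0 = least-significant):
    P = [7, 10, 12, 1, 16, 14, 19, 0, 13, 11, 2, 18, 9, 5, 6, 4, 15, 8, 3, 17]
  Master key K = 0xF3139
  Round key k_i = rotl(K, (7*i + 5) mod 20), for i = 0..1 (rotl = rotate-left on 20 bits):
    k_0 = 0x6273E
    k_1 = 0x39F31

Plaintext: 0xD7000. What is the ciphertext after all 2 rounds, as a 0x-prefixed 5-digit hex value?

s_0 = plaintext = 0xD7000
s_1 = Round(s_0, k_0) = 0x6691E
s_2 = Round(s_1, k_1) = 0xEB65B

0xEB65B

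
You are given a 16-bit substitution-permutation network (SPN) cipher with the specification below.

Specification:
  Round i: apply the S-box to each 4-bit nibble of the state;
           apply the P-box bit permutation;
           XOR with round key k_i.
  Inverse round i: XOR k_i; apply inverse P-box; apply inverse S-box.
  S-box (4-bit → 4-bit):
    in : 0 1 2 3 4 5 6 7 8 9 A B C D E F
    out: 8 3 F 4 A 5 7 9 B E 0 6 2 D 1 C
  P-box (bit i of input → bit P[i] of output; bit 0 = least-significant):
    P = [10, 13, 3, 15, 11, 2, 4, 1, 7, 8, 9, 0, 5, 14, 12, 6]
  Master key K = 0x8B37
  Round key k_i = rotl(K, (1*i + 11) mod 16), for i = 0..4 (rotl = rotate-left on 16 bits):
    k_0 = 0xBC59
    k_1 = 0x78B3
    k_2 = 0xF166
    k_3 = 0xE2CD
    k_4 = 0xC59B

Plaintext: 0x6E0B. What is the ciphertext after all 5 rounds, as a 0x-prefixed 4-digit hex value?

s_0 = plaintext = 0x6E0B
s_1 = Round(s_0, k_0) = 0xCCF3
s_2 = Round(s_1, k_1) = 0x39A9
s_3 = Round(s_2, k_2) = 0x426F
s_4 = Round(s_3, k_3) = 0x2910
s_5 = Round(s_4, k_4) = 0x1EFE

0x1EFE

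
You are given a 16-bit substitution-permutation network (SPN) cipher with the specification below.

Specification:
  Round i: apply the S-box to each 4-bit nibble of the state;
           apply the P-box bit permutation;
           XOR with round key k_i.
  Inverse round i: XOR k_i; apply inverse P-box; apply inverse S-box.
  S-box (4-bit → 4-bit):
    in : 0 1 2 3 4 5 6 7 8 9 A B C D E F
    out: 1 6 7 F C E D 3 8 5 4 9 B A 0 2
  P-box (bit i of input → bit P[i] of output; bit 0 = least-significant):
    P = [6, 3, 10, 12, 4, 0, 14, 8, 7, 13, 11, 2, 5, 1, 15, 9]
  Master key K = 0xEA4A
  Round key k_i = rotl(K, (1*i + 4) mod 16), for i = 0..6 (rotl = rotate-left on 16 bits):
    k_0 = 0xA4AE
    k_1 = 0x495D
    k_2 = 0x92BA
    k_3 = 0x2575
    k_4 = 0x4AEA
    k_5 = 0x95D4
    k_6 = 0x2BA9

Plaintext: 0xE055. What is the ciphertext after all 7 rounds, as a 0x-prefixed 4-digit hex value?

s_0 = plaintext = 0xE055
s_1 = Round(s_0, k_0) = 0xF127
s_2 = Round(s_1, k_1) = 0x2106
s_3 = Round(s_2, k_2) = 0x2EC8
s_4 = Round(s_3, k_3) = 0xB446
s_5 = Round(s_4, k_4) = 0x158E
s_6 = Round(s_5, k_5) = 0x3CD2
s_7 = Round(s_6, k_6) = 0x8C46

0x8C46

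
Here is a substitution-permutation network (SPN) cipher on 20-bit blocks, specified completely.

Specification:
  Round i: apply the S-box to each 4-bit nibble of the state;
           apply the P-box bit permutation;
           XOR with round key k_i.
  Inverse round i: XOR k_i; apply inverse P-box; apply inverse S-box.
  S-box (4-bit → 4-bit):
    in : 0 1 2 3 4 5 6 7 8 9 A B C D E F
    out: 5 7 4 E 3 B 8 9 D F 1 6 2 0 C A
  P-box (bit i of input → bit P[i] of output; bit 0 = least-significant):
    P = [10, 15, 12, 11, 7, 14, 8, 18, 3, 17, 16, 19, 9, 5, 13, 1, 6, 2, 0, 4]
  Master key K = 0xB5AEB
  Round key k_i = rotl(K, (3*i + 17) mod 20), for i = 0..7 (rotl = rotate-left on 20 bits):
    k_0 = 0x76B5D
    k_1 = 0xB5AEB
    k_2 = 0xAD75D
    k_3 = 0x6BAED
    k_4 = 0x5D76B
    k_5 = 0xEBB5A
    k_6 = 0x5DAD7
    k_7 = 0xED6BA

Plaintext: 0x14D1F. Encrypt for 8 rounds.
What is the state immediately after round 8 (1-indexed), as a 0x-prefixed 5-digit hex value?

0x308AF

s_0 = plaintext = 0x14D1F
s_1 = Round(s_0, k_0) = 0x7A0B8
s_2 = Round(s_1, k_1) = 0xA05B3
s_3 = Round(s_2, k_2) = 0x02C15
s_4 = Round(s_3, k_3) = 0x4572C
s_5 = Round(s_4, k_4) = 0xD5405
s_6 = Round(s_5, k_5) = 0xC34F0
s_7 = Round(s_6, k_6) = 0x3AEF9
s_8 = Round(s_7, k_7) = 0x308AF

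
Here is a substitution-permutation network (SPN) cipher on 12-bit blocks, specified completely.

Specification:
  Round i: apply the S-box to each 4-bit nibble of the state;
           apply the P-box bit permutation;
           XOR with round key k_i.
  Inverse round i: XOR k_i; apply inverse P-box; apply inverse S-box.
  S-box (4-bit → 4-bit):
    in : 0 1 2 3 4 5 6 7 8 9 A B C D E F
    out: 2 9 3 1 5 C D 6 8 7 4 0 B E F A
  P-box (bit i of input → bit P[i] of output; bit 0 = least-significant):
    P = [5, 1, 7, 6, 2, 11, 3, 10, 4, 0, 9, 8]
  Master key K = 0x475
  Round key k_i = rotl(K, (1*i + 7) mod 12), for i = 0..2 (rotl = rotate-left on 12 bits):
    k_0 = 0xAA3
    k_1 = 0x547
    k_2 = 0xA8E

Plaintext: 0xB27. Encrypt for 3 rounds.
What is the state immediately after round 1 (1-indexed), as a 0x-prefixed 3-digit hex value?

s_0 = plaintext = 0xB27
s_1 = Round(s_0, k_0) = 0x225
s_2 = Round(s_1, k_1) = 0xD92
s_3 = Round(s_2, k_2) = 0x1A1

0x225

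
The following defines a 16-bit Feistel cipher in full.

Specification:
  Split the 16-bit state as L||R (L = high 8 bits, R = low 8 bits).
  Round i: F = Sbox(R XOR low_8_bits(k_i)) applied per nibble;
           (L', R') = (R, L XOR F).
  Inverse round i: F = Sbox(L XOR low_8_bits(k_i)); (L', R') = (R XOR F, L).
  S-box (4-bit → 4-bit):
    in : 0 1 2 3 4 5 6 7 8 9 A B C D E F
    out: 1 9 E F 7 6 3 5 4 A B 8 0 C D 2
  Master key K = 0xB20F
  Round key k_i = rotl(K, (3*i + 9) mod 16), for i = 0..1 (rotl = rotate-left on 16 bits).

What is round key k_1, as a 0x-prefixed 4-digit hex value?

0xFB20

K = 0xB20F
k_0 = rotl(K, (3*0+9) mod 16) = rotl(K, 9) = 0x1F64
k_1 = rotl(K, (3*1+9) mod 16) = rotl(K, 12) = 0xFB20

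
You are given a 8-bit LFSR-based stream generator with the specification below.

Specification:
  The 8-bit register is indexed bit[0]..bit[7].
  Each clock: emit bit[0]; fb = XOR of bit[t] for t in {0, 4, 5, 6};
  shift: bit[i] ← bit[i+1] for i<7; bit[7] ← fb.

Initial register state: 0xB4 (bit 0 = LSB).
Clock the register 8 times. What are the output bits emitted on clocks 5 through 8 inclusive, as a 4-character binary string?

1101

reg_0 = 0xB4
clock 1: out=0, reg = 0x5A
clock 2: out=0, reg = 0x2D
clock 3: out=1, reg = 0x16
clock 4: out=0, reg = 0x8B
clock 5: out=1, reg = 0xC5
clock 6: out=1, reg = 0x62
clock 7: out=0, reg = 0x31
clock 8: out=1, reg = 0x98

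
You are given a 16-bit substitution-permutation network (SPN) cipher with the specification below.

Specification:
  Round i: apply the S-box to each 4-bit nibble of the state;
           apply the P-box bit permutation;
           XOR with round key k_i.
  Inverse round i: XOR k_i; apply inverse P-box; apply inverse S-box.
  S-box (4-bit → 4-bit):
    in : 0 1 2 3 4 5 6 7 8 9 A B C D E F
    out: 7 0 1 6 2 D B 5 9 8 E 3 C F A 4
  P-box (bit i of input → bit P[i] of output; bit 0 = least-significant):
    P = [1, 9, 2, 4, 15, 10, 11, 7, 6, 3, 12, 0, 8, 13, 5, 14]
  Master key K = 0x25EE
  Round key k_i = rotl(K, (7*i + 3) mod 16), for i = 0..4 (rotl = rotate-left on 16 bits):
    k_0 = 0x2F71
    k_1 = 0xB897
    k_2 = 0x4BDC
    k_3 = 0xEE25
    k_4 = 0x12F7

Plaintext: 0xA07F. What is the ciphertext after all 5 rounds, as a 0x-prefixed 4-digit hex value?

s_0 = plaintext = 0xA07F
s_1 = Round(s_0, k_0) = 0xD71D
s_2 = Round(s_1, k_1) = 0xCBE1
s_3 = Round(s_2, k_2) = 0x0F34
s_4 = Round(s_3, k_3) = 0xD105
s_5 = Round(s_4, k_4) = 0xFFC1

0xFFC1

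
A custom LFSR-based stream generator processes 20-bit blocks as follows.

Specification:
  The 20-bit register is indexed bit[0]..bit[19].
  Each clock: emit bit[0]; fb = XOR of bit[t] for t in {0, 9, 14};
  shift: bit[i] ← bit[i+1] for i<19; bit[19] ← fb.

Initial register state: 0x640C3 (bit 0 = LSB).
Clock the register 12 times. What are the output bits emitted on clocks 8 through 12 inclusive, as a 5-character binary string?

reg_0 = 0x640C3
clock 1: out=1, reg = 0x32061
clock 2: out=1, reg = 0x99030
clock 3: out=0, reg = 0x4C818
clock 4: out=0, reg = 0xA640C
clock 5: out=0, reg = 0xD3206
clock 6: out=0, reg = 0xE9903
clock 7: out=1, reg = 0xF4C81
clock 8: out=1, reg = 0x7A640
clock 9: out=0, reg = 0xBD320
clock 10: out=0, reg = 0x5E990
clock 11: out=0, reg = 0xAF4C8
clock 12: out=0, reg = 0xD7A64

10000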